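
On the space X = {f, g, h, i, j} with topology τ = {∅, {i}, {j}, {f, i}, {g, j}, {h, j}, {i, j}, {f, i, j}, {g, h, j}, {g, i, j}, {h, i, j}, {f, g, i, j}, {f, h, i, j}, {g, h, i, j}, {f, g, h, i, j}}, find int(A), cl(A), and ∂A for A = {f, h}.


int(A) = ∅, cl(A) = {f, h}, ∂A = {f, h}.

Closed sets in (X, τ) are complements of opens:
  closed(X, τ) = {∅, {f}, {g}, {h}, {f, g}, {f, h}, {f, i}, {g, h}, {f, g, h}, {f, g, i}, {f, h, i}, {g, h, j}, {f, g, h, i}, {f, g, h, j}, {f, g, h, i, j}}.
int(A) = ⋃ {U ∈ τ : U ⊆ A}. Opens contained in A: ∅.
Taking the union of these: int(A) = ∅.
cl(A) = ⋂ {C closed : A ⊆ C}. Closed sets containing A: {f, h}, {f, g, h}, {f, h, i}, {f, g, h, i}, {f, g, h, j}, {f, g, h, i, j}.
Intersecting these: cl(A) = {f, h}.
∂A = cl(A) ∖ int(A) = {f, h} ∖ ∅ = {f, h}.


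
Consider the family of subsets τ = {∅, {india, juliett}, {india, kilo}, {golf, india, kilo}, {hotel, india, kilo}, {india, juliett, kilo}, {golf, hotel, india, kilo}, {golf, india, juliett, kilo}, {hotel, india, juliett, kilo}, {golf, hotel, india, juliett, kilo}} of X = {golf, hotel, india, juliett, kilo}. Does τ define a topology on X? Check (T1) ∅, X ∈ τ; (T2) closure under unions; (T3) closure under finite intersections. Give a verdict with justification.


τ is NOT a topology on X.

Axiom (T1): ∅ ∈ τ? Yes; X ∈ τ? Yes.
Axiom (T2/T3): check pairwise unions and intersections of members of τ.
Counterexample for (T3): {india, juliett} ∩ {india, kilo} = {india} ∉ τ. Therefore τ is NOT a topology.


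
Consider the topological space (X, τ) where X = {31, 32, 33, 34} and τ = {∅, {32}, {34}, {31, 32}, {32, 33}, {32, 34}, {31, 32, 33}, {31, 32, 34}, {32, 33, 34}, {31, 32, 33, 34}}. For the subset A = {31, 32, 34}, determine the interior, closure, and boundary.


int(A) = {31, 32, 34}, cl(A) = {31, 32, 33, 34}, ∂A = {33}.

Closed sets in (X, τ) are complements of opens:
  closed(X, τ) = {∅, {31}, {33}, {34}, {31, 33}, {31, 34}, {33, 34}, {31, 32, 33}, {31, 33, 34}, {31, 32, 33, 34}}.
int(A) = ⋃ {U ∈ τ : U ⊆ A}. Opens contained in A: ∅, {32}, {34}, {31, 32}, {32, 34}, {31, 32, 34}.
Taking the union of these: int(A) = {31, 32, 34}.
cl(A) = ⋂ {C closed : A ⊆ C}. Closed sets containing A: {31, 32, 33, 34}.
Intersecting these: cl(A) = {31, 32, 33, 34}.
∂A = cl(A) ∖ int(A) = {31, 32, 33, 34} ∖ {31, 32, 34} = {33}.


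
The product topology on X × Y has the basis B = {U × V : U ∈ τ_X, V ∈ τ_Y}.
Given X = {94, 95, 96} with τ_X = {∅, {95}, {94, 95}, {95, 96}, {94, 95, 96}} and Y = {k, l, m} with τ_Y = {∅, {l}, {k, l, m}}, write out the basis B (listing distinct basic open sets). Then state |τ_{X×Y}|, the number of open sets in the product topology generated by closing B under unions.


Basis B = {∅ × ∅, {95} × {l}, {94, 95} × {l}, {95, 96} × {l}, {94, 95, 96} × {l}, {95} × {k, l, m}, {94, 95} × {k, l, m}, {95, 96} × {k, l, m}, {94, 95, 96} × {k, l, m}}; |τ_{X×Y}| = 14.

Enumerate products U × V with U ∈ τ_X, V ∈ τ_Y (deduplicated):
  ∅ × ∅ = {} (∅)
  {95} × {l} = {(95,l)}
  {94, 95} × {l} = {(94,l), (95,l)}
  {95, 96} × {l} = {(95,l), (96,l)}
  {94, 95, 96} × {l} = {(94,l), (95,l), (96,l)}
  {95} × {k, l, m} = {(95,k), (95,l), (95,m)}
  {94, 95} × {k, l, m} = {(94,k), (94,l), (94,m), (95,k), (95,l), (95,m)}
  {95, 96} × {k, l, m} = {(95,k), (95,l), (95,m), (96,k), (96,l), (96,m)}
  {94, 95, 96} × {k, l, m} = {(94,k), (94,l), (94,m), (95,k), (95,l), (95,m), (96,k), (96,l), (96,m)}
These 9 distinct sets form the basis B.
Close under arbitrary unions to get τ_{X×Y}; counting gives |τ_{X×Y}| = 14.


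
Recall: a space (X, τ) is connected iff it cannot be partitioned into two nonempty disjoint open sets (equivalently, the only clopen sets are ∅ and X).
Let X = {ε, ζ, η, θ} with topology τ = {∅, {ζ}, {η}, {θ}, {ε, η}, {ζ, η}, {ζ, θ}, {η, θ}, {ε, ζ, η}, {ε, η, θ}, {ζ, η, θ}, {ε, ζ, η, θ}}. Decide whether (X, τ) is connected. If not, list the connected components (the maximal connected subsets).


(X, τ) is disconnected; components = [{ζ}, {θ}, {ε, η}].

Find clopen sets (U ∈ τ with X ∖ U ∈ τ):
  U = ∅, X ∖ U = {ε, ζ, η, θ} — both open, so U is clopen.
  U = {ζ}, X ∖ U = {ε, η, θ} — both open, so U is clopen.
  U = {θ}, X ∖ U = {ε, ζ, η} — both open, so U is clopen.
  U = {ε, η}, X ∖ U = {ζ, θ} — both open, so U is clopen.
  U = {ζ, θ}, X ∖ U = {ε, η} — both open, so U is clopen.
  U = {ε, ζ, η}, X ∖ U = {θ} — both open, so U is clopen.
  U = {ε, η, θ}, X ∖ U = {ζ} — both open, so U is clopen.
  U = {ε, ζ, η, θ}, X ∖ U = ∅ — both open, so U is clopen.
Nontrivial clopen(s) exist: e.g. {ζ}. So (X, τ) is disconnected.
Compute connected components by grouping points that agree on all clopens:
  component: {ζ}
  component: {θ}
  component: {ε, η}


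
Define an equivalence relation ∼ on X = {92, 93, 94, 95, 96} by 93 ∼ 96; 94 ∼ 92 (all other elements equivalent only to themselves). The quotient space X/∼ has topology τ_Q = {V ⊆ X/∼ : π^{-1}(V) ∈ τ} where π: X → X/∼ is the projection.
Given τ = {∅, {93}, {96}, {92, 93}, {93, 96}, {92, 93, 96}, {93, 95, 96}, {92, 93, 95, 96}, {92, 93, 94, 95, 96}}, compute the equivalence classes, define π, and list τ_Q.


X/∼ = {[92=94], [93=96], [95]}; |τ_Q| = 4.

Equivalence classes: [92=94], [93=96], [95].
Quotient map π: X → X/∼ sends 92 ↦ [92=94], 93 ↦ [93=96], 94 ↦ [92=94], 95 ↦ [95], 96 ↦ [93=96].
For each subset V ⊆ X/∼, compute π^{-1}(V) ⊆ X and check whether π^{-1}(V) ∈ τ. V is open in τ_Q iff π^{-1}(V) ∈ τ.
  V = {}: π^{-1}(V) = ∅ ∈ τ ✓.
  V = {[92=94]}: π^{-1}(V) = {92, 94} ∉ τ ✗.
  V = {[93=96]}: π^{-1}(V) = {93, 96} ∈ τ ✓.
  V = {[92=94], [93=96]}: π^{-1}(V) = {92, 93, 94, 96} ∉ τ ✗.
  V = {[95]}: π^{-1}(V) = {95} ∉ τ ✗.
  V = {[92=94], [95]}: π^{-1}(V) = {92, 94, 95} ∉ τ ✗.
  V = {[93=96], [95]}: π^{-1}(V) = {93, 95, 96} ∈ τ ✓.
  V = {[92=94], [93=96], [95]}: π^{-1}(V) = {92, 93, 94, 95, 96} ∈ τ ✓.
Open sets in the quotient: τ_Q = {{}, {[93=96]}, {[93=96], [95]}, {[92=94], [93=96], [95]}} (4 elements).


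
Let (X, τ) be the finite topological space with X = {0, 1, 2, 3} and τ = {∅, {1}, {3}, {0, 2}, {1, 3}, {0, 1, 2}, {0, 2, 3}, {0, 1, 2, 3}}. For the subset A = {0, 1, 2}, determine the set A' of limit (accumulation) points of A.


A' = {0, 2}

For each x ∈ X, list the open sets U ∈ τ with x ∈ U, then check whether U ∩ (A ∖ {x}) ≠ ∅ for every such U.
  x = 0: opens ∋ x are {0, 2}, {0, 1, 2}, {0, 2, 3}, {0, 1, 2, 3}; each meets A ∖ {0}, so x IS a limit point.
  x = 1: open {1} ∋ x has {1} ∩ (A ∖ {1}) = ∅, so x is NOT a limit point.
  x = 2: opens ∋ x are {0, 2}, {0, 1, 2}, {0, 2, 3}, {0, 1, 2, 3}; each meets A ∖ {2}, so x IS a limit point.
  x = 3: open {3} ∋ x has {3} ∩ (A ∖ {3}) = ∅, so x is NOT a limit point.
Collecting: A' = {0, 2}.


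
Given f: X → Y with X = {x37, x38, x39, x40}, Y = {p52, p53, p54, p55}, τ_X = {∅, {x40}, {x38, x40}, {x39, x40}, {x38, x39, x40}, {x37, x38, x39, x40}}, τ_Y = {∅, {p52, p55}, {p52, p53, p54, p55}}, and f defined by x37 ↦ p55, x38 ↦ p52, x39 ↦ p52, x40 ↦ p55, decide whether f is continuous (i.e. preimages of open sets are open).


f IS continuous.

Compute f^{-1}(U) for each U ∈ τ_Y:
  U = ∅: f^{-1}(U) = ∅ ∈ τ_X ✓.
  U = {p52, p55}: f^{-1}(U) = {x37, x38, x39, x40} ∈ τ_X ✓.
  U = {p52, p53, p54, p55}: f^{-1}(U) = {x37, x38, x39, x40} ∈ τ_X ✓.
Every preimage lies in τ_X, so f IS continuous.


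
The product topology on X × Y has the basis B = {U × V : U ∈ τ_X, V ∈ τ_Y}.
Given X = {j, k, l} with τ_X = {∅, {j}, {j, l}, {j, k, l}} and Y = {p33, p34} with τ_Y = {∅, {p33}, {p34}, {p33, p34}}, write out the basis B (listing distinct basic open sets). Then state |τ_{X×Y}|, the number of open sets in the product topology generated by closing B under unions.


Basis B = {∅ × ∅, {j} × {p33}, {j} × {p34}, {j} × {p33, p34}, {j, l} × {p33}, {j, l} × {p34}, {j, k, l} × {p33}, {j, k, l} × {p34}, {j, l} × {p33, p34}, {j, k, l} × {p33, p34}}; |τ_{X×Y}| = 16.

Enumerate products U × V with U ∈ τ_X, V ∈ τ_Y (deduplicated):
  ∅ × ∅ = {} (∅)
  {j} × {p33} = {(j,p33)}
  {j} × {p34} = {(j,p34)}
  {j} × {p33, p34} = {(j,p33), (j,p34)}
  {j, l} × {p33} = {(j,p33), (l,p33)}
  {j, l} × {p34} = {(j,p34), (l,p34)}
  {j, k, l} × {p33} = {(j,p33), (k,p33), (l,p33)}
  {j, k, l} × {p34} = {(j,p34), (k,p34), (l,p34)}
  {j, l} × {p33, p34} = {(j,p33), (j,p34), (l,p33), (l,p34)}
  {j, k, l} × {p33, p34} = {(j,p33), (j,p34), (k,p33), (k,p34), (l,p33), (l,p34)}
These 10 distinct sets form the basis B.
Close under arbitrary unions to get τ_{X×Y}; counting gives |τ_{X×Y}| = 16.


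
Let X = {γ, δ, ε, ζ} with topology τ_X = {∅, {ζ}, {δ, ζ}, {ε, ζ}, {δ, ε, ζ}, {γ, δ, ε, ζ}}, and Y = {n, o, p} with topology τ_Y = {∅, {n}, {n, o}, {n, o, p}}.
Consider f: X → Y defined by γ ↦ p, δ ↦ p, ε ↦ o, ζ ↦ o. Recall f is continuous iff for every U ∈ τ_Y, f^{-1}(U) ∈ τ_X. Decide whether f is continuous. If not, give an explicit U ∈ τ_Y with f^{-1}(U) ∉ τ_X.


f IS continuous.

Compute f^{-1}(U) for each U ∈ τ_Y:
  U = ∅: f^{-1}(U) = ∅ ∈ τ_X ✓.
  U = {n}: f^{-1}(U) = ∅ ∈ τ_X ✓.
  U = {n, o}: f^{-1}(U) = {ε, ζ} ∈ τ_X ✓.
  U = {n, o, p}: f^{-1}(U) = {γ, δ, ε, ζ} ∈ τ_X ✓.
Every preimage lies in τ_X, so f IS continuous.


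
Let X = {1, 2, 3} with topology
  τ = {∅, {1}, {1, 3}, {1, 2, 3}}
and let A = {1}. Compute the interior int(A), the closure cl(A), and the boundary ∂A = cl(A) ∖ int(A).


int(A) = {1}, cl(A) = {1, 2, 3}, ∂A = {2, 3}.

Closed sets in (X, τ) are complements of opens:
  closed(X, τ) = {∅, {2}, {2, 3}, {1, 2, 3}}.
int(A) = ⋃ {U ∈ τ : U ⊆ A}. Opens contained in A: ∅, {1}.
Taking the union of these: int(A) = {1}.
cl(A) = ⋂ {C closed : A ⊆ C}. Closed sets containing A: {1, 2, 3}.
Intersecting these: cl(A) = {1, 2, 3}.
∂A = cl(A) ∖ int(A) = {1, 2, 3} ∖ {1} = {2, 3}.


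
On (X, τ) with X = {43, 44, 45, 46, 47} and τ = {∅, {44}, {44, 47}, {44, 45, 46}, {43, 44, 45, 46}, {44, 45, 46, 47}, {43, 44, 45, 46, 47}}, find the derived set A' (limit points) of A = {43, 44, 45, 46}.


A' = {43, 45, 46, 47}

For each x ∈ X, list the open sets U ∈ τ with x ∈ U, then check whether U ∩ (A ∖ {x}) ≠ ∅ for every such U.
  x = 43: opens ∋ x are {43, 44, 45, 46}, {43, 44, 45, 46, 47}; each meets A ∖ {43}, so x IS a limit point.
  x = 44: open {44} ∋ x has {44} ∩ (A ∖ {44}) = ∅, so x is NOT a limit point.
  x = 45: opens ∋ x are {44, 45, 46}, {43, 44, 45, 46}, {44, 45, 46, 47}, {43, 44, 45, 46, 47}; each meets A ∖ {45}, so x IS a limit point.
  x = 46: opens ∋ x are {44, 45, 46}, {43, 44, 45, 46}, {44, 45, 46, 47}, {43, 44, 45, 46, 47}; each meets A ∖ {46}, so x IS a limit point.
  x = 47: opens ∋ x are {44, 47}, {44, 45, 46, 47}, {43, 44, 45, 46, 47}; each meets A ∖ {47}, so x IS a limit point.
Collecting: A' = {43, 45, 46, 47}.


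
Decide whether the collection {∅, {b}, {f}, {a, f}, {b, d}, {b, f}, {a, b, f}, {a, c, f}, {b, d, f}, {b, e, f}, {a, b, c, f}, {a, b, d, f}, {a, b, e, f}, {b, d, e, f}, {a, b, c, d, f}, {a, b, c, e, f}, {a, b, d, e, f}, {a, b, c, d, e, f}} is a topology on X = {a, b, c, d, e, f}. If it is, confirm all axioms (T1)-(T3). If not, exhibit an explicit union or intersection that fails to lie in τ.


τ IS a topology on X.

Axiom (T1): ∅ ∈ τ? Yes; X ∈ τ? Yes.
Axiom (T2/T3): check pairwise unions and intersections of members of τ.
All pairwise intersections and unions checked — each lies in τ. Therefore τ satisfies (T1), (T2), (T3): it IS a topology on X.


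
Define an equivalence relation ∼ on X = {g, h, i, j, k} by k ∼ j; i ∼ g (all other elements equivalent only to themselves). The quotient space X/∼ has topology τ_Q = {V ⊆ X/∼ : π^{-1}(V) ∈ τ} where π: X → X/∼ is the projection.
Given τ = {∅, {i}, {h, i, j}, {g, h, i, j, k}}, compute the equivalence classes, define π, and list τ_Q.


X/∼ = {[g=i], [h], [j=k]}; |τ_Q| = 2.

Equivalence classes: [g=i], [h], [j=k].
Quotient map π: X → X/∼ sends g ↦ [g=i], h ↦ [h], i ↦ [g=i], j ↦ [j=k], k ↦ [j=k].
For each subset V ⊆ X/∼, compute π^{-1}(V) ⊆ X and check whether π^{-1}(V) ∈ τ. V is open in τ_Q iff π^{-1}(V) ∈ τ.
  V = {}: π^{-1}(V) = ∅ ∈ τ ✓.
  V = {[g=i]}: π^{-1}(V) = {g, i} ∉ τ ✗.
  V = {[h]}: π^{-1}(V) = {h} ∉ τ ✗.
  V = {[g=i], [h]}: π^{-1}(V) = {g, h, i} ∉ τ ✗.
  V = {[j=k]}: π^{-1}(V) = {j, k} ∉ τ ✗.
  V = {[g=i], [j=k]}: π^{-1}(V) = {g, i, j, k} ∉ τ ✗.
  V = {[h], [j=k]}: π^{-1}(V) = {h, j, k} ∉ τ ✗.
  V = {[g=i], [h], [j=k]}: π^{-1}(V) = {g, h, i, j, k} ∈ τ ✓.
Open sets in the quotient: τ_Q = {{}, {[g=i], [h], [j=k]}} (2 elements).


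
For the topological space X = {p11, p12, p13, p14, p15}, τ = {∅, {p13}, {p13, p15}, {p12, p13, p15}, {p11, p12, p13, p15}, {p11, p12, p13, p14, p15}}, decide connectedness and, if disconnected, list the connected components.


(X, τ) is connected.

Find clopen sets (U ∈ τ with X ∖ U ∈ τ):
  U = ∅, X ∖ U = {p11, p12, p13, p14, p15} — both open, so U is clopen.
  U = {p11, p12, p13, p14, p15}, X ∖ U = ∅ — both open, so U is clopen.
Only trivial clopens (∅ and X) exist, so (X, τ) is connected.
Compute connected components by grouping points that agree on all clopens:
  component: {p11, p12, p13, p14, p15}


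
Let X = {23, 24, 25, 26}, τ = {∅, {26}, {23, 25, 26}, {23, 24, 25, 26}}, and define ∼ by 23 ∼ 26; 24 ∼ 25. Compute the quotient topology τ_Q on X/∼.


X/∼ = {[23=26], [24=25]}; |τ_Q| = 2.

Equivalence classes: [23=26], [24=25].
Quotient map π: X → X/∼ sends 23 ↦ [23=26], 24 ↦ [24=25], 25 ↦ [24=25], 26 ↦ [23=26].
For each subset V ⊆ X/∼, compute π^{-1}(V) ⊆ X and check whether π^{-1}(V) ∈ τ. V is open in τ_Q iff π^{-1}(V) ∈ τ.
  V = {}: π^{-1}(V) = ∅ ∈ τ ✓.
  V = {[23=26]}: π^{-1}(V) = {23, 26} ∉ τ ✗.
  V = {[24=25]}: π^{-1}(V) = {24, 25} ∉ τ ✗.
  V = {[23=26], [24=25]}: π^{-1}(V) = {23, 24, 25, 26} ∈ τ ✓.
Open sets in the quotient: τ_Q = {{}, {[23=26], [24=25]}} (2 elements).


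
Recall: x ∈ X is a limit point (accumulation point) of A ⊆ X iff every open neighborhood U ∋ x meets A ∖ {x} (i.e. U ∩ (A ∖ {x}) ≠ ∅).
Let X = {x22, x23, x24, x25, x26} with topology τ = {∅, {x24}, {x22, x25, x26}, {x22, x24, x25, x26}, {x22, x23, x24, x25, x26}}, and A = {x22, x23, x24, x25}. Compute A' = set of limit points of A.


A' = {x22, x23, x25, x26}

For each x ∈ X, list the open sets U ∈ τ with x ∈ U, then check whether U ∩ (A ∖ {x}) ≠ ∅ for every such U.
  x = x22: opens ∋ x are {x22, x25, x26}, {x22, x24, x25, x26}, {x22, x23, x24, x25, x26}; each meets A ∖ {x22}, so x IS a limit point.
  x = x23: opens ∋ x are {x22, x23, x24, x25, x26}; each meets A ∖ {x23}, so x IS a limit point.
  x = x24: open {x24} ∋ x has {x24} ∩ (A ∖ {x24}) = ∅, so x is NOT a limit point.
  x = x25: opens ∋ x are {x22, x25, x26}, {x22, x24, x25, x26}, {x22, x23, x24, x25, x26}; each meets A ∖ {x25}, so x IS a limit point.
  x = x26: opens ∋ x are {x22, x25, x26}, {x22, x24, x25, x26}, {x22, x23, x24, x25, x26}; each meets A ∖ {x26}, so x IS a limit point.
Collecting: A' = {x22, x23, x25, x26}.


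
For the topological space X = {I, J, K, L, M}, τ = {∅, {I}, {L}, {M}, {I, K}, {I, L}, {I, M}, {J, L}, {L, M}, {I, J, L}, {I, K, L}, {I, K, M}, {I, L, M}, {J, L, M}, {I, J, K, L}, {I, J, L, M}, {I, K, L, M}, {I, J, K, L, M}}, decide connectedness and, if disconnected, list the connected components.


(X, τ) is disconnected; components = [{M}, {I, K}, {J, L}].

Find clopen sets (U ∈ τ with X ∖ U ∈ τ):
  U = ∅, X ∖ U = {I, J, K, L, M} — both open, so U is clopen.
  U = {M}, X ∖ U = {I, J, K, L} — both open, so U is clopen.
  U = {I, K}, X ∖ U = {J, L, M} — both open, so U is clopen.
  U = {J, L}, X ∖ U = {I, K, M} — both open, so U is clopen.
  U = {I, K, M}, X ∖ U = {J, L} — both open, so U is clopen.
  U = {J, L, M}, X ∖ U = {I, K} — both open, so U is clopen.
  U = {I, J, K, L}, X ∖ U = {M} — both open, so U is clopen.
  U = {I, J, K, L, M}, X ∖ U = ∅ — both open, so U is clopen.
Nontrivial clopen(s) exist: e.g. {I, K, M}. So (X, τ) is disconnected.
Compute connected components by grouping points that agree on all clopens:
  component: {M}
  component: {I, K}
  component: {J, L}


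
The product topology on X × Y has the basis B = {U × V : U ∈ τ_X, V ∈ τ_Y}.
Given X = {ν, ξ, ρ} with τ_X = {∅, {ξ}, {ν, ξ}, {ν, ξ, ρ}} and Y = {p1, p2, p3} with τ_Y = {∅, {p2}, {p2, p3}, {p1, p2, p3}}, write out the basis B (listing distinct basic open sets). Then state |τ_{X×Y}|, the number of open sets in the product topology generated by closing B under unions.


Basis B = {∅ × ∅, {ξ} × {p2}, {ν, ξ} × {p2}, {ξ} × {p2, p3}, {ν, ξ, ρ} × {p2}, {ξ} × {p1, p2, p3}, {ν, ξ} × {p2, p3}, {ν, ξ} × {p1, p2, p3}, {ν, ξ, ρ} × {p2, p3}, {ν, ξ, ρ} × {p1, p2, p3}}; |τ_{X×Y}| = 20.

Enumerate products U × V with U ∈ τ_X, V ∈ τ_Y (deduplicated):
  ∅ × ∅ = {} (∅)
  {ξ} × {p2} = {(ξ,p2)}
  {ν, ξ} × {p2} = {(ν,p2), (ξ,p2)}
  {ξ} × {p2, p3} = {(ξ,p2), (ξ,p3)}
  {ν, ξ, ρ} × {p2} = {(ν,p2), (ξ,p2), (ρ,p2)}
  {ξ} × {p1, p2, p3} = {(ξ,p1), (ξ,p2), (ξ,p3)}
  {ν, ξ} × {p2, p3} = {(ν,p2), (ν,p3), (ξ,p2), (ξ,p3)}
  {ν, ξ} × {p1, p2, p3} = {(ν,p1), (ν,p2), (ν,p3), (ξ,p1), (ξ,p2), (ξ,p3)}
  {ν, ξ, ρ} × {p2, p3} = {(ν,p2), (ν,p3), (ξ,p2), (ξ,p3), (ρ,p2), (ρ,p3)}
  {ν, ξ, ρ} × {p1, p2, p3} = {(ν,p1), (ν,p2), (ν,p3), (ξ,p1), (ξ,p2), (ξ,p3), (ρ,p1), (ρ,p2), (ρ,p3)}
These 10 distinct sets form the basis B.
Close under arbitrary unions to get τ_{X×Y}; counting gives |τ_{X×Y}| = 20.


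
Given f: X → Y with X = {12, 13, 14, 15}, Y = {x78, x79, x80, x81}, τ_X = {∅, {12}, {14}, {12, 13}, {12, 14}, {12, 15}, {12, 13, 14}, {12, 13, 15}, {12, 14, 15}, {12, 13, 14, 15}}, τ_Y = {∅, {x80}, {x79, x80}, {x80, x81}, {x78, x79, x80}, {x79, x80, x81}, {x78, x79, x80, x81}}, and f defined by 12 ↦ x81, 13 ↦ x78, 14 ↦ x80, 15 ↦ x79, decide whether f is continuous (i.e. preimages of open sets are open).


f is NOT continuous.

Compute f^{-1}(U) for each U ∈ τ_Y:
  U = ∅: f^{-1}(U) = ∅ ∈ τ_X ✓.
  U = {x80}: f^{-1}(U) = {14} ∈ τ_X ✓.
  U = {x79, x80}: f^{-1}(U) = {14, 15} ∉ τ_X ✗.
  U = {x80, x81}: f^{-1}(U) = {12, 14} ∈ τ_X ✓.
  U = {x78, x79, x80}: f^{-1}(U) = {13, 14, 15} ∉ τ_X ✗.
  U = {x79, x80, x81}: f^{-1}(U) = {12, 14, 15} ∈ τ_X ✓.
  U = {x78, x79, x80, x81}: f^{-1}(U) = {12, 13, 14, 15} ∈ τ_X ✓.
Found U = {x79, x80} with f^{-1}(U) = {14, 15} not in τ_X. Therefore f is NOT continuous.


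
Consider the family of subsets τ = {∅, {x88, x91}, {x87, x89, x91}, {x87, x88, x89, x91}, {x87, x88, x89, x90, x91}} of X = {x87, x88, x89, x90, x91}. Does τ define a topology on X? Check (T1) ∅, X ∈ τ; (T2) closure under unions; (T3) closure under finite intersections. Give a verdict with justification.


τ is NOT a topology on X.

Axiom (T1): ∅ ∈ τ? Yes; X ∈ τ? Yes.
Axiom (T2/T3): check pairwise unions and intersections of members of τ.
Counterexample for (T3): {x88, x91} ∩ {x87, x89, x91} = {x91} ∉ τ. Therefore τ is NOT a topology.


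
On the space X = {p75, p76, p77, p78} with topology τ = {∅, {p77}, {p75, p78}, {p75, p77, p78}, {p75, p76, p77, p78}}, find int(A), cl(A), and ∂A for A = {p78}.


int(A) = ∅, cl(A) = {p75, p76, p78}, ∂A = {p75, p76, p78}.

Closed sets in (X, τ) are complements of opens:
  closed(X, τ) = {∅, {p76}, {p76, p77}, {p75, p76, p78}, {p75, p76, p77, p78}}.
int(A) = ⋃ {U ∈ τ : U ⊆ A}. Opens contained in A: ∅.
Taking the union of these: int(A) = ∅.
cl(A) = ⋂ {C closed : A ⊆ C}. Closed sets containing A: {p75, p76, p78}, {p75, p76, p77, p78}.
Intersecting these: cl(A) = {p75, p76, p78}.
∂A = cl(A) ∖ int(A) = {p75, p76, p78} ∖ ∅ = {p75, p76, p78}.


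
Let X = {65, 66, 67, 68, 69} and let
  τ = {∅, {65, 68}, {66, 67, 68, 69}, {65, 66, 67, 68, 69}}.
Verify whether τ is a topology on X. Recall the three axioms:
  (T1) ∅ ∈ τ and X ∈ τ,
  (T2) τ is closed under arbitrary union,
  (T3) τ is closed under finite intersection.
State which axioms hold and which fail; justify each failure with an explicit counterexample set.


τ is NOT a topology on X.

Axiom (T1): ∅ ∈ τ? Yes; X ∈ τ? Yes.
Axiom (T2/T3): check pairwise unions and intersections of members of τ.
Counterexample for (T3): {65, 68} ∩ {66, 67, 68, 69} = {68} ∉ τ. Therefore τ is NOT a topology.


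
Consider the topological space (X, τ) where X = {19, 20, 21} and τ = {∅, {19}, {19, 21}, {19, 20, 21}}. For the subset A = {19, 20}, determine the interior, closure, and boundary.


int(A) = {19}, cl(A) = {19, 20, 21}, ∂A = {20, 21}.

Closed sets in (X, τ) are complements of opens:
  closed(X, τ) = {∅, {20}, {20, 21}, {19, 20, 21}}.
int(A) = ⋃ {U ∈ τ : U ⊆ A}. Opens contained in A: ∅, {19}.
Taking the union of these: int(A) = {19}.
cl(A) = ⋂ {C closed : A ⊆ C}. Closed sets containing A: {19, 20, 21}.
Intersecting these: cl(A) = {19, 20, 21}.
∂A = cl(A) ∖ int(A) = {19, 20, 21} ∖ {19} = {20, 21}.


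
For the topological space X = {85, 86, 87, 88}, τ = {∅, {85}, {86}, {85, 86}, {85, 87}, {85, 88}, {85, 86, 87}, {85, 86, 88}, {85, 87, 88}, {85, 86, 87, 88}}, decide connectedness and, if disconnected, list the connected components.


(X, τ) is disconnected; components = [{86}, {85, 87, 88}].

Find clopen sets (U ∈ τ with X ∖ U ∈ τ):
  U = ∅, X ∖ U = {85, 86, 87, 88} — both open, so U is clopen.
  U = {86}, X ∖ U = {85, 87, 88} — both open, so U is clopen.
  U = {85, 87, 88}, X ∖ U = {86} — both open, so U is clopen.
  U = {85, 86, 87, 88}, X ∖ U = ∅ — both open, so U is clopen.
Nontrivial clopen(s) exist: e.g. {86}. So (X, τ) is disconnected.
Compute connected components by grouping points that agree on all clopens:
  component: {86}
  component: {85, 87, 88}


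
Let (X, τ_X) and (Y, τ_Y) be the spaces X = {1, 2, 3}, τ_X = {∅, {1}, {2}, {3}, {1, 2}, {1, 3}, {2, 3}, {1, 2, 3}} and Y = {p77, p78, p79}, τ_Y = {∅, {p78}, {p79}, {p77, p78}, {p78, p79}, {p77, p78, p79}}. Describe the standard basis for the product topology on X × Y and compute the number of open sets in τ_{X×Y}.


Basis B = {∅ × ∅, {1} × {p78}, {1} × {p79}, {2} × {p78}, {2} × {p79}, {3} × {p78}, {3} × {p79}, {1} × {p77, p78}, {1} × {p78, p79}, {1, 2} × {p78}, {1, 3} × {p78}, {1, 2} × {p79}, {1, 3} × {p79}, {2} × {p77, p78}, {2} × {p78, p79}, {2, 3} × {p78}, {2, 3} × {p79}, {3} × {p77, p78}, {3} × {p78, p79}, {1} × {p77, p78, p79}, {1, 2, 3} × {p78}, {1, 2, 3} × {p79}, {2} × {p77, p78, p79}, {3} × {p77, p78, p79}, {1, 2} × {p77, p78}, {1, 3} × {p77, p78}, {1, 2} × {p78, p79}, {1, 3} × {p78, p79}, {2, 3} × {p77, p78}, {2, 3} × {p78, p79}, {1, 2} × {p77, p78, p79}, {1, 3} × {p77, p78, p79}, {1, 2, 3} × {p77, p78}, {1, 2, 3} × {p78, p79}, {2, 3} × {p77, p78, p79}, {1, 2, 3} × {p77, p78, p79}}; |τ_{X×Y}| = 216.

Enumerate products U × V with U ∈ τ_X, V ∈ τ_Y (deduplicated):
  ∅ × ∅ = {} (∅)
  {1} × {p78} = {(1,p78)}
  {1} × {p79} = {(1,p79)}
  {2} × {p78} = {(2,p78)}
  {2} × {p79} = {(2,p79)}
  {3} × {p78} = {(3,p78)}
  {3} × {p79} = {(3,p79)}
  {1} × {p77, p78} = {(1,p77), (1,p78)}
  {1} × {p78, p79} = {(1,p78), (1,p79)}
  {1, 2} × {p78} = {(1,p78), (2,p78)}
  {1, 3} × {p78} = {(1,p78), (3,p78)}
  {1, 2} × {p79} = {(1,p79), (2,p79)}
  {1, 3} × {p79} = {(1,p79), (3,p79)}
  {2} × {p77, p78} = {(2,p77), (2,p78)}
  {2} × {p78, p79} = {(2,p78), (2,p79)}
  {2, 3} × {p78} = {(2,p78), (3,p78)}
  {2, 3} × {p79} = {(2,p79), (3,p79)}
  {3} × {p77, p78} = {(3,p77), (3,p78)}
  {3} × {p78, p79} = {(3,p78), (3,p79)}
  {1} × {p77, p78, p79} = {(1,p77), (1,p78), (1,p79)}
  {1, 2, 3} × {p78} = {(1,p78), (2,p78), (3,p78)}
  {1, 2, 3} × {p79} = {(1,p79), (2,p79), (3,p79)}
  {2} × {p77, p78, p79} = {(2,p77), (2,p78), (2,p79)}
  {3} × {p77, p78, p79} = {(3,p77), (3,p78), (3,p79)}
  {1, 2} × {p77, p78} = {(1,p77), (1,p78), (2,p77), (2,p78)}
  {1, 3} × {p77, p78} = {(1,p77), (1,p78), (3,p77), (3,p78)}
  {1, 2} × {p78, p79} = {(1,p78), (1,p79), (2,p78), (2,p79)}
  {1, 3} × {p78, p79} = {(1,p78), (1,p79), (3,p78), (3,p79)}
  {2, 3} × {p77, p78} = {(2,p77), (2,p78), (3,p77), (3,p78)}
  {2, 3} × {p78, p79} = {(2,p78), (2,p79), (3,p78), (3,p79)}
  {1, 2} × {p77, p78, p79} = {(1,p77), (1,p78), (1,p79), (2,p77), (2,p78), (2,p79)}
  {1, 3} × {p77, p78, p79} = {(1,p77), (1,p78), (1,p79), (3,p77), (3,p78), (3,p79)}
  {1, 2, 3} × {p77, p78} = {(1,p77), (1,p78), (2,p77), (2,p78), (3,p77), (3,p78)}
  {1, 2, 3} × {p78, p79} = {(1,p78), (1,p79), (2,p78), (2,p79), (3,p78), (3,p79)}
  {2, 3} × {p77, p78, p79} = {(2,p77), (2,p78), (2,p79), (3,p77), (3,p78), (3,p79)}
  {1, 2, 3} × {p77, p78, p79} = {(1,p77), (1,p78), (1,p79), (2,p77), (2,p78), (2,p79), (3,p77), (3,p78), (3,p79)}
These 36 distinct sets form the basis B.
Close under arbitrary unions to get τ_{X×Y}; counting gives |τ_{X×Y}| = 216.


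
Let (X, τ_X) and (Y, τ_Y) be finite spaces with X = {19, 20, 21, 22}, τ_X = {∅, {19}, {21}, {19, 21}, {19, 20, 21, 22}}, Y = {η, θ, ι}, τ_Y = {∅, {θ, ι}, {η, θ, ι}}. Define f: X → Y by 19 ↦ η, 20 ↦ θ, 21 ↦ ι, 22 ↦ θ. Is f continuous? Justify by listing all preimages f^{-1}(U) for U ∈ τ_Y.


f is NOT continuous.

Compute f^{-1}(U) for each U ∈ τ_Y:
  U = ∅: f^{-1}(U) = ∅ ∈ τ_X ✓.
  U = {θ, ι}: f^{-1}(U) = {20, 21, 22} ∉ τ_X ✗.
  U = {η, θ, ι}: f^{-1}(U) = {19, 20, 21, 22} ∈ τ_X ✓.
Found U = {θ, ι} with f^{-1}(U) = {20, 21, 22} not in τ_X. Therefore f is NOT continuous.


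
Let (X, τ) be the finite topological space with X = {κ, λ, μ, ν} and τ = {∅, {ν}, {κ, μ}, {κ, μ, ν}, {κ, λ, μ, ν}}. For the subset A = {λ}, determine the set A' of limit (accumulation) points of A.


A' = ∅

For each x ∈ X, list the open sets U ∈ τ with x ∈ U, then check whether U ∩ (A ∖ {x}) ≠ ∅ for every such U.
  x = κ: open {κ, μ} ∋ x has {κ, μ} ∩ (A ∖ {κ}) = ∅, so x is NOT a limit point.
  x = λ: open {κ, λ, μ, ν} ∋ x has {κ, λ, μ, ν} ∩ (A ∖ {λ}) = ∅, so x is NOT a limit point.
  x = μ: open {κ, μ} ∋ x has {κ, μ} ∩ (A ∖ {μ}) = ∅, so x is NOT a limit point.
  x = ν: open {ν} ∋ x has {ν} ∩ (A ∖ {ν}) = ∅, so x is NOT a limit point.
Collecting: A' = ∅.


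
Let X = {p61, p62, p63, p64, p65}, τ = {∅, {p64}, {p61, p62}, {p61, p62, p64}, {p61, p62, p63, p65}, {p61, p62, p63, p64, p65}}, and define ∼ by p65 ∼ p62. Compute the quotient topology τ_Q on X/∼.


X/∼ = {[p61], [p62=p65], [p63], [p64]}; |τ_Q| = 4.

Equivalence classes: [p61], [p62=p65], [p63], [p64].
Quotient map π: X → X/∼ sends p61 ↦ [p61], p62 ↦ [p62=p65], p63 ↦ [p63], p64 ↦ [p64], p65 ↦ [p62=p65].
For each subset V ⊆ X/∼, compute π^{-1}(V) ⊆ X and check whether π^{-1}(V) ∈ τ. V is open in τ_Q iff π^{-1}(V) ∈ τ.
  V = {}: π^{-1}(V) = ∅ ∈ τ ✓.
  V = {[p61]}: π^{-1}(V) = {p61} ∉ τ ✗.
  V = {[p62=p65]}: π^{-1}(V) = {p62, p65} ∉ τ ✗.
  V = {[p61], [p62=p65]}: π^{-1}(V) = {p61, p62, p65} ∉ τ ✗.
  V = {[p63]}: π^{-1}(V) = {p63} ∉ τ ✗.
  V = {[p61], [p63]}: π^{-1}(V) = {p61, p63} ∉ τ ✗.
  V = {[p62=p65], [p63]}: π^{-1}(V) = {p62, p63, p65} ∉ τ ✗.
  V = {[p61], [p62=p65], [p63]}: π^{-1}(V) = {p61, p62, p63, p65} ∈ τ ✓.
  V = {[p64]}: π^{-1}(V) = {p64} ∈ τ ✓.
  V = {[p61], [p64]}: π^{-1}(V) = {p61, p64} ∉ τ ✗.
  V = {[p62=p65], [p64]}: π^{-1}(V) = {p62, p64, p65} ∉ τ ✗.
  V = {[p61], [p62=p65], [p64]}: π^{-1}(V) = {p61, p62, p64, p65} ∉ τ ✗.
  V = {[p63], [p64]}: π^{-1}(V) = {p63, p64} ∉ τ ✗.
  V = {[p61], [p63], [p64]}: π^{-1}(V) = {p61, p63, p64} ∉ τ ✗.
  V = {[p62=p65], [p63], [p64]}: π^{-1}(V) = {p62, p63, p64, p65} ∉ τ ✗.
  V = {[p61], [p62=p65], [p63], [p64]}: π^{-1}(V) = {p61, p62, p63, p64, p65} ∈ τ ✓.
Open sets in the quotient: τ_Q = {{}, {[p61], [p62=p65], [p63]}, {[p64]}, {[p61], [p62=p65], [p63], [p64]}} (4 elements).


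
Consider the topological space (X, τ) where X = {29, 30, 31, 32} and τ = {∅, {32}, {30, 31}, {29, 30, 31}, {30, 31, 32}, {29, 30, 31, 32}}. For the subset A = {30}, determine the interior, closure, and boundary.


int(A) = ∅, cl(A) = {29, 30, 31}, ∂A = {29, 30, 31}.

Closed sets in (X, τ) are complements of opens:
  closed(X, τ) = {∅, {29}, {32}, {29, 32}, {29, 30, 31}, {29, 30, 31, 32}}.
int(A) = ⋃ {U ∈ τ : U ⊆ A}. Opens contained in A: ∅.
Taking the union of these: int(A) = ∅.
cl(A) = ⋂ {C closed : A ⊆ C}. Closed sets containing A: {29, 30, 31}, {29, 30, 31, 32}.
Intersecting these: cl(A) = {29, 30, 31}.
∂A = cl(A) ∖ int(A) = {29, 30, 31} ∖ ∅ = {29, 30, 31}.


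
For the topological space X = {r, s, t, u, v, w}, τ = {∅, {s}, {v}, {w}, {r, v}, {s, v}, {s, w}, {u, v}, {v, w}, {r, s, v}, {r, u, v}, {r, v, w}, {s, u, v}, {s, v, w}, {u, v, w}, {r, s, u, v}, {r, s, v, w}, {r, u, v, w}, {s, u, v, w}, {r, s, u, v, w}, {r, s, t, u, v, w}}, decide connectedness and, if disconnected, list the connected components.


(X, τ) is connected.

Find clopen sets (U ∈ τ with X ∖ U ∈ τ):
  U = ∅, X ∖ U = {r, s, t, u, v, w} — both open, so U is clopen.
  U = {r, s, t, u, v, w}, X ∖ U = ∅ — both open, so U is clopen.
Only trivial clopens (∅ and X) exist, so (X, τ) is connected.
Compute connected components by grouping points that agree on all clopens:
  component: {r, s, t, u, v, w}


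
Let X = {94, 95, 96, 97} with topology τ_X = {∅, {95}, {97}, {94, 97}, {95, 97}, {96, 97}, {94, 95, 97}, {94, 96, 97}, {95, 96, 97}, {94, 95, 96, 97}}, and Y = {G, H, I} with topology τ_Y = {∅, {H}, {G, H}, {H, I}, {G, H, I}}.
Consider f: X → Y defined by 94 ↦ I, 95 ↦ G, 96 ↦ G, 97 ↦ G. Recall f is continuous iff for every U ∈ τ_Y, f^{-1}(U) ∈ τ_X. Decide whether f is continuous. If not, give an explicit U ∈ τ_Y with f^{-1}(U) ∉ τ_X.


f is NOT continuous.

Compute f^{-1}(U) for each U ∈ τ_Y:
  U = ∅: f^{-1}(U) = ∅ ∈ τ_X ✓.
  U = {H}: f^{-1}(U) = ∅ ∈ τ_X ✓.
  U = {G, H}: f^{-1}(U) = {95, 96, 97} ∈ τ_X ✓.
  U = {H, I}: f^{-1}(U) = {94} ∉ τ_X ✗.
  U = {G, H, I}: f^{-1}(U) = {94, 95, 96, 97} ∈ τ_X ✓.
Found U = {H, I} with f^{-1}(U) = {94} not in τ_X. Therefore f is NOT continuous.


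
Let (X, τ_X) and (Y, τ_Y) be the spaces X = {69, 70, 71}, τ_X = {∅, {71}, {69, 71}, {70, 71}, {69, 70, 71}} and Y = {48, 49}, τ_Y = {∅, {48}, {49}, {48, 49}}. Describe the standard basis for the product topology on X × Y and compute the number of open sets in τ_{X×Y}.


Basis B = {∅ × ∅, {71} × {48}, {71} × {49}, {69, 71} × {48}, {69, 71} × {49}, {70, 71} × {48}, {70, 71} × {49}, {71} × {48, 49}, {69, 70, 71} × {48}, {69, 70, 71} × {49}, {69, 71} × {48, 49}, {70, 71} × {48, 49}, {69, 70, 71} × {48, 49}}; |τ_{X×Y}| = 25.

Enumerate products U × V with U ∈ τ_X, V ∈ τ_Y (deduplicated):
  ∅ × ∅ = {} (∅)
  {71} × {48} = {(71,48)}
  {71} × {49} = {(71,49)}
  {69, 71} × {48} = {(69,48), (71,48)}
  {69, 71} × {49} = {(69,49), (71,49)}
  {70, 71} × {48} = {(70,48), (71,48)}
  {70, 71} × {49} = {(70,49), (71,49)}
  {71} × {48, 49} = {(71,48), (71,49)}
  {69, 70, 71} × {48} = {(69,48), (70,48), (71,48)}
  {69, 70, 71} × {49} = {(69,49), (70,49), (71,49)}
  {69, 71} × {48, 49} = {(69,48), (69,49), (71,48), (71,49)}
  {70, 71} × {48, 49} = {(70,48), (70,49), (71,48), (71,49)}
  {69, 70, 71} × {48, 49} = {(69,48), (69,49), (70,48), (70,49), (71,48), (71,49)}
These 13 distinct sets form the basis B.
Close under arbitrary unions to get τ_{X×Y}; counting gives |τ_{X×Y}| = 25.


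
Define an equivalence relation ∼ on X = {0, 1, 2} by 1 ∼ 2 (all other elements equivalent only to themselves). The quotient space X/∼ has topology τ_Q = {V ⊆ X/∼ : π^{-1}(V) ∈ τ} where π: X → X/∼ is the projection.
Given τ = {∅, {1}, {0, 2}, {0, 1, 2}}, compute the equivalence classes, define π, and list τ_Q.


X/∼ = {[0], [1=2]}; |τ_Q| = 2.

Equivalence classes: [0], [1=2].
Quotient map π: X → X/∼ sends 0 ↦ [0], 1 ↦ [1=2], 2 ↦ [1=2].
For each subset V ⊆ X/∼, compute π^{-1}(V) ⊆ X and check whether π^{-1}(V) ∈ τ. V is open in τ_Q iff π^{-1}(V) ∈ τ.
  V = {}: π^{-1}(V) = ∅ ∈ τ ✓.
  V = {[0]}: π^{-1}(V) = {0} ∉ τ ✗.
  V = {[1=2]}: π^{-1}(V) = {1, 2} ∉ τ ✗.
  V = {[0], [1=2]}: π^{-1}(V) = {0, 1, 2} ∈ τ ✓.
Open sets in the quotient: τ_Q = {{}, {[0], [1=2]}} (2 elements).


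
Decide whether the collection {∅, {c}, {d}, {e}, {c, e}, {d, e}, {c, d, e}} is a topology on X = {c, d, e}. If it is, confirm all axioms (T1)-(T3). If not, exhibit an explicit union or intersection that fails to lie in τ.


τ is NOT a topology on X.

Axiom (T1): ∅ ∈ τ? Yes; X ∈ τ? Yes.
Axiom (T2/T3): check pairwise unions and intersections of members of τ.
Counterexample for (T2): {c} ∪ {d} = {c, d} ∉ τ. Therefore τ is NOT a topology.


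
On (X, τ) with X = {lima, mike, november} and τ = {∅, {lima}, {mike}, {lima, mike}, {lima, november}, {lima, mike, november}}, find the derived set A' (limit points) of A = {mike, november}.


A' = ∅

For each x ∈ X, list the open sets U ∈ τ with x ∈ U, then check whether U ∩ (A ∖ {x}) ≠ ∅ for every such U.
  x = lima: open {lima} ∋ x has {lima} ∩ (A ∖ {lima}) = ∅, so x is NOT a limit point.
  x = mike: open {mike} ∋ x has {mike} ∩ (A ∖ {mike}) = ∅, so x is NOT a limit point.
  x = november: open {lima, november} ∋ x has {lima, november} ∩ (A ∖ {november}) = ∅, so x is NOT a limit point.
Collecting: A' = ∅.


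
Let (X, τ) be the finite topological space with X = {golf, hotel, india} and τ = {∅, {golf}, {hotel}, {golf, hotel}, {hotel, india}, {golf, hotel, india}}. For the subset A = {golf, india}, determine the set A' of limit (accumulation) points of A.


A' = ∅

For each x ∈ X, list the open sets U ∈ τ with x ∈ U, then check whether U ∩ (A ∖ {x}) ≠ ∅ for every such U.
  x = golf: open {golf} ∋ x has {golf} ∩ (A ∖ {golf}) = ∅, so x is NOT a limit point.
  x = hotel: open {hotel} ∋ x has {hotel} ∩ (A ∖ {hotel}) = ∅, so x is NOT a limit point.
  x = india: open {hotel, india} ∋ x has {hotel, india} ∩ (A ∖ {india}) = ∅, so x is NOT a limit point.
Collecting: A' = ∅.


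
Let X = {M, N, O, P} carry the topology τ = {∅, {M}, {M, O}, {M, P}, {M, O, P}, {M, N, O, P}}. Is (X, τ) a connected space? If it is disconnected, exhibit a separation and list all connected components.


(X, τ) is connected.

Find clopen sets (U ∈ τ with X ∖ U ∈ τ):
  U = ∅, X ∖ U = {M, N, O, P} — both open, so U is clopen.
  U = {M, N, O, P}, X ∖ U = ∅ — both open, so U is clopen.
Only trivial clopens (∅ and X) exist, so (X, τ) is connected.
Compute connected components by grouping points that agree on all clopens:
  component: {M, N, O, P}


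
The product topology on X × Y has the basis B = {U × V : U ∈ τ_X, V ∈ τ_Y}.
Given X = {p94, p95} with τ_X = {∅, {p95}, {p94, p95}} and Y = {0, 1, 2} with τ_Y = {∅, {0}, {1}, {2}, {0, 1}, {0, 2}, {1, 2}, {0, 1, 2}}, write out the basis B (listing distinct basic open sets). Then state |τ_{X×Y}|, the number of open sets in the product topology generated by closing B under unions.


Basis B = {∅ × ∅, {p95} × {0}, {p95} × {1}, {p95} × {2}, {p94, p95} × {0}, {p94, p95} × {1}, {p94, p95} × {2}, {p95} × {0, 1}, {p95} × {0, 2}, {p95} × {1, 2}, {p95} × {0, 1, 2}, {p94, p95} × {0, 1}, {p94, p95} × {0, 2}, {p94, p95} × {1, 2}, {p94, p95} × {0, 1, 2}}; |τ_{X×Y}| = 27.

Enumerate products U × V with U ∈ τ_X, V ∈ τ_Y (deduplicated):
  ∅ × ∅ = {} (∅)
  {p95} × {0} = {(p95,0)}
  {p95} × {1} = {(p95,1)}
  {p95} × {2} = {(p95,2)}
  {p94, p95} × {0} = {(p94,0), (p95,0)}
  {p94, p95} × {1} = {(p94,1), (p95,1)}
  {p94, p95} × {2} = {(p94,2), (p95,2)}
  {p95} × {0, 1} = {(p95,0), (p95,1)}
  {p95} × {0, 2} = {(p95,0), (p95,2)}
  {p95} × {1, 2} = {(p95,1), (p95,2)}
  {p95} × {0, 1, 2} = {(p95,0), (p95,1), (p95,2)}
  {p94, p95} × {0, 1} = {(p94,0), (p94,1), (p95,0), (p95,1)}
  {p94, p95} × {0, 2} = {(p94,0), (p94,2), (p95,0), (p95,2)}
  {p94, p95} × {1, 2} = {(p94,1), (p94,2), (p95,1), (p95,2)}
  {p94, p95} × {0, 1, 2} = {(p94,0), (p94,1), (p94,2), (p95,0), (p95,1), (p95,2)}
These 15 distinct sets form the basis B.
Close under arbitrary unions to get τ_{X×Y}; counting gives |τ_{X×Y}| = 27.


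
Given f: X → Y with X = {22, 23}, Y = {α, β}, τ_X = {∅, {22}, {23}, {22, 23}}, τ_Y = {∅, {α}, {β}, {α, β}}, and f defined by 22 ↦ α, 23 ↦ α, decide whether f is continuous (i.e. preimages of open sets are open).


f IS continuous.

Compute f^{-1}(U) for each U ∈ τ_Y:
  U = ∅: f^{-1}(U) = ∅ ∈ τ_X ✓.
  U = {α}: f^{-1}(U) = {22, 23} ∈ τ_X ✓.
  U = {β}: f^{-1}(U) = ∅ ∈ τ_X ✓.
  U = {α, β}: f^{-1}(U) = {22, 23} ∈ τ_X ✓.
Every preimage lies in τ_X, so f IS continuous.


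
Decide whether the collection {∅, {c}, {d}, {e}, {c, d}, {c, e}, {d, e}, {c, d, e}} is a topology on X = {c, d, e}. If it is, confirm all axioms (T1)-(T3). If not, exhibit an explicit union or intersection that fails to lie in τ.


τ IS a topology on X.

Axiom (T1): ∅ ∈ τ? Yes; X ∈ τ? Yes.
Axiom (T2/T3): check pairwise unions and intersections of members of τ.
All pairwise intersections and unions checked — each lies in τ. Therefore τ satisfies (T1), (T2), (T3): it IS a topology on X.


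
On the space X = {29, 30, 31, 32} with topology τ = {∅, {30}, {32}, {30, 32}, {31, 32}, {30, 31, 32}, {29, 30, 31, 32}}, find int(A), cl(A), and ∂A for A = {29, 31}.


int(A) = ∅, cl(A) = {29, 31}, ∂A = {29, 31}.

Closed sets in (X, τ) are complements of opens:
  closed(X, τ) = {∅, {29}, {29, 30}, {29, 31}, {29, 30, 31}, {29, 31, 32}, {29, 30, 31, 32}}.
int(A) = ⋃ {U ∈ τ : U ⊆ A}. Opens contained in A: ∅.
Taking the union of these: int(A) = ∅.
cl(A) = ⋂ {C closed : A ⊆ C}. Closed sets containing A: {29, 31}, {29, 30, 31}, {29, 31, 32}, {29, 30, 31, 32}.
Intersecting these: cl(A) = {29, 31}.
∂A = cl(A) ∖ int(A) = {29, 31} ∖ ∅ = {29, 31}.


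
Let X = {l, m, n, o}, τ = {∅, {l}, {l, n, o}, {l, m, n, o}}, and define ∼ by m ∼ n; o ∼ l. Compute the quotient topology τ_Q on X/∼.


X/∼ = {[l=o], [m=n]}; |τ_Q| = 2.

Equivalence classes: [l=o], [m=n].
Quotient map π: X → X/∼ sends l ↦ [l=o], m ↦ [m=n], n ↦ [m=n], o ↦ [l=o].
For each subset V ⊆ X/∼, compute π^{-1}(V) ⊆ X and check whether π^{-1}(V) ∈ τ. V is open in τ_Q iff π^{-1}(V) ∈ τ.
  V = {}: π^{-1}(V) = ∅ ∈ τ ✓.
  V = {[l=o]}: π^{-1}(V) = {l, o} ∉ τ ✗.
  V = {[m=n]}: π^{-1}(V) = {m, n} ∉ τ ✗.
  V = {[l=o], [m=n]}: π^{-1}(V) = {l, m, n, o} ∈ τ ✓.
Open sets in the quotient: τ_Q = {{}, {[l=o], [m=n]}} (2 elements).


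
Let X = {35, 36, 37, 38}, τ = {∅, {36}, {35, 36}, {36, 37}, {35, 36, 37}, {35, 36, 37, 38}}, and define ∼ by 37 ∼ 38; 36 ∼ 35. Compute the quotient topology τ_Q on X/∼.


X/∼ = {[35=36], [37=38]}; |τ_Q| = 3.

Equivalence classes: [35=36], [37=38].
Quotient map π: X → X/∼ sends 35 ↦ [35=36], 36 ↦ [35=36], 37 ↦ [37=38], 38 ↦ [37=38].
For each subset V ⊆ X/∼, compute π^{-1}(V) ⊆ X and check whether π^{-1}(V) ∈ τ. V is open in τ_Q iff π^{-1}(V) ∈ τ.
  V = {}: π^{-1}(V) = ∅ ∈ τ ✓.
  V = {[35=36]}: π^{-1}(V) = {35, 36} ∈ τ ✓.
  V = {[37=38]}: π^{-1}(V) = {37, 38} ∉ τ ✗.
  V = {[35=36], [37=38]}: π^{-1}(V) = {35, 36, 37, 38} ∈ τ ✓.
Open sets in the quotient: τ_Q = {{}, {[35=36]}, {[35=36], [37=38]}} (3 elements).
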